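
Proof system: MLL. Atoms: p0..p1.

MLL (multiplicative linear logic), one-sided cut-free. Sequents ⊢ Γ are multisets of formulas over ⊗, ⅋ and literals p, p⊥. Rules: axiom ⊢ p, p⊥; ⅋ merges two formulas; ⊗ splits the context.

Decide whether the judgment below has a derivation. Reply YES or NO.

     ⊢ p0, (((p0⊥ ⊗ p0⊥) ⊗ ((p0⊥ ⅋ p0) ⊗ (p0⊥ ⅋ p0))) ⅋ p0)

Derivation (root first):
[⅋]  ⊢ p0, (((p0⊥ ⊗ p0⊥) ⊗ ((p0⊥ ⅋ p0) ⊗ (p0⊥ ⅋ p0))) ⅋ p0)
  [⊗]  ⊢ p0, p0, ((p0⊥ ⊗ p0⊥) ⊗ ((p0⊥ ⅋ p0) ⊗ (p0⊥ ⅋ p0)))
    [⊗]  ⊢ p0, p0, (p0⊥ ⊗ p0⊥)
      [Ax]  ⊢ p0, p0⊥
      [Ax]  ⊢ p0, p0⊥
    [⊗]  ⊢ ((p0⊥ ⅋ p0) ⊗ (p0⊥ ⅋ p0))
      [⅋]  ⊢ (p0⊥ ⅋ p0)
        [Ax]  ⊢ p0, p0⊥
      [⅋]  ⊢ (p0⊥ ⅋ p0)
        [Ax]  ⊢ p0, p0⊥

Result: YES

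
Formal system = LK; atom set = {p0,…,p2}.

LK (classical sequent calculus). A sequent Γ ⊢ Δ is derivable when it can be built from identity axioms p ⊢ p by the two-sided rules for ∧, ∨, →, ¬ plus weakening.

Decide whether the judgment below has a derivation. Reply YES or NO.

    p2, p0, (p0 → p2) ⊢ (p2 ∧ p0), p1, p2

Derivation trace:
[→L] p2, p0, (p0 → p2) ⊢ (p2 ∧ p0), p1, p2
  [WR] p2, p0 ⊢ (p2 ∧ p0), p1, p0
    [WR] p2, p0 ⊢ (p2 ∧ p0), p1
      [∧R] p2, p0 ⊢ (p2 ∧ p0)
        [Ax] p2 ⊢ p2
        [Ax] p0 ⊢ p0
  [Ax] p2 ⊢ p2

Result: YES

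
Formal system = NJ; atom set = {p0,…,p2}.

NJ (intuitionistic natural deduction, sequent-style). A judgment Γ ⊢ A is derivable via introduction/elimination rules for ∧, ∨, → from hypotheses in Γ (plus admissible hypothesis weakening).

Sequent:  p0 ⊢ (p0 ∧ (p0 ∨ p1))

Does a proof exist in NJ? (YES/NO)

Proof tree:
[∧I] p0 ⊢ (p0 ∧ (p0 ∨ p1))
  [Ax] p0 ⊢ p0
  [∨I₁] p0 ⊢ (p0 ∨ p1)
    [Ax] p0 ⊢ p0

Result: YES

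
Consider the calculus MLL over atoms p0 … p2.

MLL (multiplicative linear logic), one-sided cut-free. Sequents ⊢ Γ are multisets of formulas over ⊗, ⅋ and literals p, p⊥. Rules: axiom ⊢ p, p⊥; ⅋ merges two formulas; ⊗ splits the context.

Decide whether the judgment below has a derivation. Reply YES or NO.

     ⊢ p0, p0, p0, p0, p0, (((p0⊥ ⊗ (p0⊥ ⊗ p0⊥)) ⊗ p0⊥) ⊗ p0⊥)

Proof tree:
[⊗]  ⊢ p0, p0, p0, p0, p0, (((p0⊥ ⊗ (p0⊥ ⊗ p0⊥)) ⊗ p0⊥) ⊗ p0⊥)
  [⊗]  ⊢ p0, p0, p0, p0, ((p0⊥ ⊗ (p0⊥ ⊗ p0⊥)) ⊗ p0⊥)
    [⊗]  ⊢ p0, p0, p0, (p0⊥ ⊗ (p0⊥ ⊗ p0⊥))
      [Ax]  ⊢ p0, p0⊥
      [⊗]  ⊢ p0, p0, (p0⊥ ⊗ p0⊥)
        [Ax]  ⊢ p0, p0⊥
        [Ax]  ⊢ p0, p0⊥
    [Ax]  ⊢ p0, p0⊥
  [Ax]  ⊢ p0, p0⊥

Result: YES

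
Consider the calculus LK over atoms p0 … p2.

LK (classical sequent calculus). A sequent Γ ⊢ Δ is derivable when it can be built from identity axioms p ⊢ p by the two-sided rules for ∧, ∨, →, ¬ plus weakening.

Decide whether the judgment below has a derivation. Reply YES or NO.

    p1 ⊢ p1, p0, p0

Derivation (root first):
[WR] p1 ⊢ p1, p0, p0
  [WR] p1 ⊢ p1, p0
    [Ax] p1 ⊢ p1

Result: YES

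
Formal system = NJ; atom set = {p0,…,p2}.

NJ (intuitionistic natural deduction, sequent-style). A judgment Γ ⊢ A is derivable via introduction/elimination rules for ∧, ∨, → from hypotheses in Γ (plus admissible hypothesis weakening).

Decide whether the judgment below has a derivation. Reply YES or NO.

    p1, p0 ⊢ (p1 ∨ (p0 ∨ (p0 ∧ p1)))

Derivation (root first):
[∨I₂] p1, p0 ⊢ (p1 ∨ (p0 ∨ (p0 ∧ p1)))
  [∨I₂] p1, p0 ⊢ (p0 ∨ (p0 ∧ p1))
    [∧I] p1, p0 ⊢ (p0 ∧ p1)
      [Ax] p0 ⊢ p0
      [Ax] p1 ⊢ p1

Result: YES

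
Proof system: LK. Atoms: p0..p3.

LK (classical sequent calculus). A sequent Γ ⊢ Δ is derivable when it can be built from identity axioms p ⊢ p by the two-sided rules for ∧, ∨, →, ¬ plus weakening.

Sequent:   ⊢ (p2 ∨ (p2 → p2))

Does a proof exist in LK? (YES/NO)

Proof tree:
[∨R]  ⊢ (p2 ∨ (p2 → p2))
  [→R]  ⊢ p2, (p2 → p2)
    [WR] p2 ⊢ p2, p2
      [Ax] p2 ⊢ p2

Result: YES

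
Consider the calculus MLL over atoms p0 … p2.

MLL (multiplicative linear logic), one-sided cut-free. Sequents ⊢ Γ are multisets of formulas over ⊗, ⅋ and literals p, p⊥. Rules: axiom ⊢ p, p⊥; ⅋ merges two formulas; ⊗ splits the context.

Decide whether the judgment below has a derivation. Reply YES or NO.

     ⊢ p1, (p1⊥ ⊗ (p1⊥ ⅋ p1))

Proof tree:
[⊗]  ⊢ p1, (p1⊥ ⊗ (p1⊥ ⅋ p1))
  [Ax]  ⊢ p1, p1⊥
  [⅋]  ⊢ (p1⊥ ⅋ p1)
    [Ax]  ⊢ p1, p1⊥

Result: YES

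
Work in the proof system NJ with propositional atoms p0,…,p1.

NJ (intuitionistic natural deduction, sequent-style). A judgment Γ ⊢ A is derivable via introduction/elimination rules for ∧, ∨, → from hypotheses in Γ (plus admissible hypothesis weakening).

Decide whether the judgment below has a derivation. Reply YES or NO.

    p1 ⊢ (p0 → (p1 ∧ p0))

Derivation trace:
[→I] p1 ⊢ (p0 → (p1 ∧ p0))
  [∧I] p1, p0 ⊢ (p1 ∧ p0)
    [Ax] p1 ⊢ p1
    [Ax] p0 ⊢ p0

Result: YES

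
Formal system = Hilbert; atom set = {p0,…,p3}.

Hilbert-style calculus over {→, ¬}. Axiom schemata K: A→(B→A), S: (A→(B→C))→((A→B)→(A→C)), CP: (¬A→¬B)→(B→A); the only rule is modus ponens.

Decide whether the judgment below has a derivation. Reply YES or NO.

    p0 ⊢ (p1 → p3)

Enumerate valuations to refute Γ ⊢ Δ:
  v=0000: Γ:[p0=F] Δ:[(p1 → p3)=T] refutes=False
  v=0001: Γ:[p0=F] Δ:[(p1 → p3)=T] refutes=False
  v=0010: Γ:[p0=F] Δ:[(p1 → p3)=T] refutes=False
  v=0011: Γ:[p0=F] Δ:[(p1 → p3)=T] refutes=False
  v=0100: Γ:[p0=F] Δ:[(p1 → p3)=F] refutes=False
  v=0101: Γ:[p0=F] Δ:[(p1 → p3)=T] refutes=False
  v=0110: Γ:[p0=F] Δ:[(p1 → p3)=F] refutes=False
  v=0111: Γ:[p0=F] Δ:[(p1 → p3)=T] refutes=False
  v=1000: Γ:[p0=T] Δ:[(p1 → p3)=T] refutes=False
  v=1001: Γ:[p0=T] Δ:[(p1 → p3)=T] refutes=False
  v=1010: Γ:[p0=T] Δ:[(p1 → p3)=T] refutes=False
  v=1011: Γ:[p0=T] Δ:[(p1 → p3)=T] refutes=False
  v=1100: Γ:[p0=T] Δ:[(p1 → p3)=F] refutes=True  ← countermodel

Result: NO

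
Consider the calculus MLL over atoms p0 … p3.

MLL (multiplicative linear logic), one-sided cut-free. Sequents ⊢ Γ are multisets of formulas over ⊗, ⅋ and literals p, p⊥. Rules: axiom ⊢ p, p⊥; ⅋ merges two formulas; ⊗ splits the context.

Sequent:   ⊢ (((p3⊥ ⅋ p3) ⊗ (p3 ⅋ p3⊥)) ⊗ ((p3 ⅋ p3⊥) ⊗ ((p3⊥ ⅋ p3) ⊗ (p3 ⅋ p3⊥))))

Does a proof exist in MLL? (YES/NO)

Derivation (root first):
[⊗]  ⊢ (((p3⊥ ⅋ p3) ⊗ (p3 ⅋ p3⊥)) ⊗ ((p3 ⅋ p3⊥) ⊗ ((p3⊥ ⅋ p3) ⊗ (p3 ⅋ p3⊥))))
  [⊗]  ⊢ ((p3⊥ ⅋ p3) ⊗ (p3 ⅋ p3⊥))
    [⅋]  ⊢ (p3⊥ ⅋ p3)
      [Ax]  ⊢ p3, p3⊥
    [⅋]  ⊢ (p3 ⅋ p3⊥)
      [Ax]  ⊢ p3, p3⊥
  [⊗]  ⊢ ((p3 ⅋ p3⊥) ⊗ ((p3⊥ ⅋ p3) ⊗ (p3 ⅋ p3⊥)))
    [⅋]  ⊢ (p3 ⅋ p3⊥)
      [Ax]  ⊢ p3, p3⊥
    [⊗]  ⊢ ((p3⊥ ⅋ p3) ⊗ (p3 ⅋ p3⊥))
      [⅋]  ⊢ (p3⊥ ⅋ p3)
        [Ax]  ⊢ p3, p3⊥
      [⅋]  ⊢ (p3 ⅋ p3⊥)
        [Ax]  ⊢ p3, p3⊥

Result: YES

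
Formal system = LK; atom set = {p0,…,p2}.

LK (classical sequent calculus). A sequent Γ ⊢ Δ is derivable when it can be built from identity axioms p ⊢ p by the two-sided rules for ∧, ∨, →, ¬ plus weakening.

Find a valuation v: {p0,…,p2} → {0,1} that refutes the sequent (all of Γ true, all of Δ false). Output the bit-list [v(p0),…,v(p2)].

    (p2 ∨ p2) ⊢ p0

Search for a countermodel by truth-table:
  v=000: Γ:[(p2 ∨ p2)=F] Δ:[p0=F] refutes=False
  v=001: Γ:[(p2 ∨ p2)=T] Δ:[p0=F] refutes=True  ← countermodel

Result: [0, 0, 1]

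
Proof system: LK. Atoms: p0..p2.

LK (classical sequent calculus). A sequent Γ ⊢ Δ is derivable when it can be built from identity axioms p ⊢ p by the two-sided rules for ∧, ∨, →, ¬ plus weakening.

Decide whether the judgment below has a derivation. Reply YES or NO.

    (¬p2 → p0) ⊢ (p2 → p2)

Derivation trace:
[→R] (¬p2 → p0) ⊢ (p2 → p2)
  [→L] p2, (¬p2 → p0) ⊢ p2
    [¬R]  ⊢ p2, ¬p2
      [Ax] p2 ⊢ p2
    [WL] p2, p0 ⊢ p2
      [Ax] p2 ⊢ p2

Result: YES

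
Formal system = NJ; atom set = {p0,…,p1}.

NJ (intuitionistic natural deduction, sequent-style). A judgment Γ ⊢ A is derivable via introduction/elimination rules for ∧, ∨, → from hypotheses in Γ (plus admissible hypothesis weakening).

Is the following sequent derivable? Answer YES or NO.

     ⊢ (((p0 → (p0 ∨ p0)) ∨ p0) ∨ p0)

Derivation (root first):
[∨I₁]  ⊢ (((p0 → (p0 ∨ p0)) ∨ p0) ∨ p0)
  [∨I₁]  ⊢ ((p0 → (p0 ∨ p0)) ∨ p0)
    [→I]  ⊢ (p0 → (p0 ∨ p0))
      [∨I₂] p0 ⊢ (p0 ∨ p0)
        [Ax] p0 ⊢ p0

Result: YES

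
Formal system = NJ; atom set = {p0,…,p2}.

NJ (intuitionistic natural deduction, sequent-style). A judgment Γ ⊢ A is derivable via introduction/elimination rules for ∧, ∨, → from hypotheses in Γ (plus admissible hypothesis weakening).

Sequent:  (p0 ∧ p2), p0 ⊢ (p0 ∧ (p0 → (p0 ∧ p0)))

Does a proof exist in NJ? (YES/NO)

Derivation trace:
[∧I] (p0 ∧ p2), p0 ⊢ (p0 ∧ (p0 → (p0 ∧ p0)))
  [Wk] p0, (p0 ∧ p2) ⊢ p0
    [Ax] p0 ⊢ p0
  [→I]  ⊢ (p0 → (p0 ∧ p0))
    [∧I] p0 ⊢ (p0 ∧ p0)
      [Ax] p0 ⊢ p0
      [Ax] p0 ⊢ p0

Result: YES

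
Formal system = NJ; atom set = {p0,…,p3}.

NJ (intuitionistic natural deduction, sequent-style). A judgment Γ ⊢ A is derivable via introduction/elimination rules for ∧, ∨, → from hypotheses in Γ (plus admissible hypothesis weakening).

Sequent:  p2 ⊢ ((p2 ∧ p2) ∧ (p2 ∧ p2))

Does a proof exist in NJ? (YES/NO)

Derivation (root first):
[∧I] p2 ⊢ ((p2 ∧ p2) ∧ (p2 ∧ p2))
  [∧I] p2 ⊢ (p2 ∧ p2)
    [Ax] p2 ⊢ p2
    [Ax] p2 ⊢ p2
  [∧I] p2 ⊢ (p2 ∧ p2)
    [Ax] p2 ⊢ p2
    [Ax] p2 ⊢ p2

Result: YES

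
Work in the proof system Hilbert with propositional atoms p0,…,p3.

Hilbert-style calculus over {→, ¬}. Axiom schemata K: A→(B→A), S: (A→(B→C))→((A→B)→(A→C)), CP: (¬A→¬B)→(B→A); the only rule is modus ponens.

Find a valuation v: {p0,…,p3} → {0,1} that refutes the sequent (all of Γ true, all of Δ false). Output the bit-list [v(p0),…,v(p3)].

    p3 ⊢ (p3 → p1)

Truth-table refutation:
  v=0000: Γ:[p3=F] Δ:[(p3 → p1)=T] refutes=False
  v=0001: Γ:[p3=T] Δ:[(p3 → p1)=F] refutes=True  ← countermodel

Result: [0, 0, 0, 1]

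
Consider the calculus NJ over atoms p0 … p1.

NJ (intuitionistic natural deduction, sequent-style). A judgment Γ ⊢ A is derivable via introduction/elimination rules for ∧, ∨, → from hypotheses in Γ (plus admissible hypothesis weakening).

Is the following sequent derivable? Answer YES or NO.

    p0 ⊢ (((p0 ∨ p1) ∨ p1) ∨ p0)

Derivation trace:
[∨I₁] p0 ⊢ (((p0 ∨ p1) ∨ p1) ∨ p0)
  [∨I₁] p0 ⊢ ((p0 ∨ p1) ∨ p1)
    [∨I₁] p0 ⊢ (p0 ∨ p1)
      [Ax] p0 ⊢ p0

Result: YES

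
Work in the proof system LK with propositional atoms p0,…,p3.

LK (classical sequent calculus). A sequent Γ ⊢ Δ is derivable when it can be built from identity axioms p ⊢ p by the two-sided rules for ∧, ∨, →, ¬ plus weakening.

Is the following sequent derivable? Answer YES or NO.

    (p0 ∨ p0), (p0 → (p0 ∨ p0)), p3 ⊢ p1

Search for a countermodel by truth-table:
  v=0000: Γ:[(p0 ∨ p0)=F, (p0 → (p0 ∨ p0))=T, p3=F] Δ:[p1=F] refutes=False
  v=0001: Γ:[(p0 ∨ p0)=F, (p0 → (p0 ∨ p0))=T, p3=T] Δ:[p1=F] refutes=False
  v=0010: Γ:[(p0 ∨ p0)=F, (p0 → (p0 ∨ p0))=T, p3=F] Δ:[p1=F] refutes=False
  v=0011: Γ:[(p0 ∨ p0)=F, (p0 → (p0 ∨ p0))=T, p3=T] Δ:[p1=F] refutes=False
  v=0100: Γ:[(p0 ∨ p0)=F, (p0 → (p0 ∨ p0))=T, p3=F] Δ:[p1=T] refutes=False
  v=0101: Γ:[(p0 ∨ p0)=F, (p0 → (p0 ∨ p0))=T, p3=T] Δ:[p1=T] refutes=False
  v=0110: Γ:[(p0 ∨ p0)=F, (p0 → (p0 ∨ p0))=T, p3=F] Δ:[p1=T] refutes=False
  v=0111: Γ:[(p0 ∨ p0)=F, (p0 → (p0 ∨ p0))=T, p3=T] Δ:[p1=T] refutes=False
  v=1000: Γ:[(p0 ∨ p0)=T, (p0 → (p0 ∨ p0))=T, p3=F] Δ:[p1=F] refutes=False
  v=1001: Γ:[(p0 ∨ p0)=T, (p0 → (p0 ∨ p0))=T, p3=T] Δ:[p1=F] refutes=True  ← countermodel

Result: NO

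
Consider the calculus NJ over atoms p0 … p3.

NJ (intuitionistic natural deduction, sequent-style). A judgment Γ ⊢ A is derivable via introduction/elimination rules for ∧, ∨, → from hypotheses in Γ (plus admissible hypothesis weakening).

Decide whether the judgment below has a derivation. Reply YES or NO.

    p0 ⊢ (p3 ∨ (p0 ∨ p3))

Derivation (root first):
[∨I₂] p0 ⊢ (p3 ∨ (p0 ∨ p3))
  [∨I₁] p0 ⊢ (p0 ∨ p3)
    [Ax] p0 ⊢ p0

Result: YES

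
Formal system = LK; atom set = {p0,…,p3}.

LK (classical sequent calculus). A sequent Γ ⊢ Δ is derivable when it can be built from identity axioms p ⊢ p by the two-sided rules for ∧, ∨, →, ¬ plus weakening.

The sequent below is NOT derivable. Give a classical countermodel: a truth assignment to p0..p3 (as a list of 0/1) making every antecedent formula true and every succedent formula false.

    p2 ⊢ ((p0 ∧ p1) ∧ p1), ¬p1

Truth-table refutation:
  v=0000: Γ:[p2=F] Δ:[((p0 ∧ p1) ∧ p1)=F, ¬p1=T] refutes=False
  v=0001: Γ:[p2=F] Δ:[((p0 ∧ p1) ∧ p1)=F, ¬p1=T] refutes=False
  v=0010: Γ:[p2=T] Δ:[((p0 ∧ p1) ∧ p1)=F, ¬p1=T] refutes=False
  v=0011: Γ:[p2=T] Δ:[((p0 ∧ p1) ∧ p1)=F, ¬p1=T] refutes=False
  v=0100: Γ:[p2=F] Δ:[((p0 ∧ p1) ∧ p1)=F, ¬p1=F] refutes=False
  v=0101: Γ:[p2=F] Δ:[((p0 ∧ p1) ∧ p1)=F, ¬p1=F] refutes=False
  v=0110: Γ:[p2=T] Δ:[((p0 ∧ p1) ∧ p1)=F, ¬p1=F] refutes=True  ← countermodel

Result: [0, 1, 1, 0]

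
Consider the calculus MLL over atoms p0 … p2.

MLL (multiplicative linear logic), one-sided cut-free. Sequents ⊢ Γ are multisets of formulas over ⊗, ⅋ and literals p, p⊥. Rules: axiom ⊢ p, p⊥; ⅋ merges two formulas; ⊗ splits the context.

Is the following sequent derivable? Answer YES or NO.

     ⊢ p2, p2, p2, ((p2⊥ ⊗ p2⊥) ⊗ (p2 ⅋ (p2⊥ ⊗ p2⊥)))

Derivation trace:
[⊗]  ⊢ p2, p2, p2, ((p2⊥ ⊗ p2⊥) ⊗ (p2 ⅋ (p2⊥ ⊗ p2⊥)))
  [⊗]  ⊢ p2, p2, (p2⊥ ⊗ p2⊥)
    [Ax]  ⊢ p2, p2⊥
    [Ax]  ⊢ p2, p2⊥
  [⅋]  ⊢ p2, (p2 ⅋ (p2⊥ ⊗ p2⊥))
    [⊗]  ⊢ p2, p2, (p2⊥ ⊗ p2⊥)
      [Ax]  ⊢ p2, p2⊥
      [Ax]  ⊢ p2, p2⊥

Result: YES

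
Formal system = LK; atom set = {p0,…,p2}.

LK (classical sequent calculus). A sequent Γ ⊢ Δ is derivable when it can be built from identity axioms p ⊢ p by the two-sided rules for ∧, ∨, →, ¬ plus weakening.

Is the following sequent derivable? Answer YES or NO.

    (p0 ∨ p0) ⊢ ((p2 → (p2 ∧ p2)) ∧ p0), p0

Proof tree:
[∨L] (p0 ∨ p0) ⊢ ((p2 → (p2 ∧ p2)) ∧ p0), p0
  [Ax] p0 ⊢ p0
  [∧R] p0 ⊢ ((p2 → (p2 ∧ p2)) ∧ p0)
    [→R]  ⊢ (p2 → (p2 ∧ p2))
      [∧R] p2 ⊢ (p2 ∧ p2)
        [Ax] p2 ⊢ p2
        [Ax] p2 ⊢ p2
    [Ax] p0 ⊢ p0

Result: YES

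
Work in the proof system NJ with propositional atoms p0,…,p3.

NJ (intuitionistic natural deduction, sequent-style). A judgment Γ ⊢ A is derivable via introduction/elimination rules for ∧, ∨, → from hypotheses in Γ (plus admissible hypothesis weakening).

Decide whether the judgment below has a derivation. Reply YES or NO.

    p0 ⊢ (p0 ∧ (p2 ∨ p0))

Proof tree:
[∧I] p0 ⊢ (p0 ∧ (p2 ∨ p0))
  [Ax] p0 ⊢ p0
  [∨I₂] p0 ⊢ (p2 ∨ p0)
    [Ax] p0 ⊢ p0

Result: YES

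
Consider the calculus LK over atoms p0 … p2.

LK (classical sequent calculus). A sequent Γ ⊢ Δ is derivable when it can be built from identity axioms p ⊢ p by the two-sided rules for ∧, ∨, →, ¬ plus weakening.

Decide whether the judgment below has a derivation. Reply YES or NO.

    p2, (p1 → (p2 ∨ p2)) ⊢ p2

Derivation trace:
[→L] p2, (p1 → (p2 ∨ p2)) ⊢ p2
  [WR] p2, p2 ⊢ p2, p1
    [WL] p2, p2 ⊢ p2
      [Ax] p2 ⊢ p2
  [∨L] p2, (p2 ∨ p2) ⊢ p2
    [Ax] p2 ⊢ p2
    [WL] p2, p2 ⊢ p2
      [Ax] p2 ⊢ p2

Result: YES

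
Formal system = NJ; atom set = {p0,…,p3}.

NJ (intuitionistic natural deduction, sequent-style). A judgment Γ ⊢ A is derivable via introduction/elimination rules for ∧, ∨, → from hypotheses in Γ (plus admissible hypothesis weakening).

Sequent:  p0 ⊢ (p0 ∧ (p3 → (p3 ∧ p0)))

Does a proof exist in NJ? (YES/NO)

Proof tree:
[∧I] p0 ⊢ (p0 ∧ (p3 → (p3 ∧ p0)))
  [Ax] p0 ⊢ p0
  [→I] p0 ⊢ (p3 → (p3 ∧ p0))
    [∧I] p3, p0 ⊢ (p3 ∧ p0)
      [Ax] p3 ⊢ p3
      [Ax] p0 ⊢ p0

Result: YES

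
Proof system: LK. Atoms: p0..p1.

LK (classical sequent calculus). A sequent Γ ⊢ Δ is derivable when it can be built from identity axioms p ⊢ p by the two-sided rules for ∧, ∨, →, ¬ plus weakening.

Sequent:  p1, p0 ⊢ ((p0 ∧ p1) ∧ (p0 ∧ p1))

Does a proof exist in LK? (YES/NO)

Proof tree:
[∧R] p1, p0 ⊢ ((p0 ∧ p1) ∧ (p0 ∧ p1))
  [WL] p1, p0, p0 ⊢ (p0 ∧ p1)
    [∧R] p1, p0 ⊢ (p0 ∧ p1)
      [Ax] p0 ⊢ p0
      [Ax] p1 ⊢ p1
  [WL] p1, p0, p0 ⊢ (p0 ∧ p1)
    [∧R] p1, p0 ⊢ (p0 ∧ p1)
      [Ax] p0 ⊢ p0
      [Ax] p1 ⊢ p1

Result: YES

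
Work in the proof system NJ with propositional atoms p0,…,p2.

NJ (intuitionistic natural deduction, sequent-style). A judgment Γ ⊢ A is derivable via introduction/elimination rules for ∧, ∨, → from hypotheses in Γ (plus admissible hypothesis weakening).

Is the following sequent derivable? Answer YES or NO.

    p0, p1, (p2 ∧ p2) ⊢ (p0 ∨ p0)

Proof tree:
[Wk] p0, p1, (p2 ∧ p2) ⊢ (p0 ∨ p0)
  [Wk] p0, p1 ⊢ (p0 ∨ p0)
    [∨I₂] p0 ⊢ (p0 ∨ p0)
      [Ax] p0 ⊢ p0

Result: YES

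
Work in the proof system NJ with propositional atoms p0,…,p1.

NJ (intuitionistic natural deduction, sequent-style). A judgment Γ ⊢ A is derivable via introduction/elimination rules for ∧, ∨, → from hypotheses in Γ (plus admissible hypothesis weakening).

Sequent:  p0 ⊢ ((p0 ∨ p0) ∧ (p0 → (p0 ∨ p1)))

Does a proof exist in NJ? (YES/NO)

Derivation (root first):
[∧I] p0 ⊢ ((p0 ∨ p0) ∧ (p0 → (p0 ∨ p1)))
  [∨I₂] p0 ⊢ (p0 ∨ p0)
    [Ax] p0 ⊢ p0
  [→I]  ⊢ (p0 → (p0 ∨ p1))
    [∨I₁] p0 ⊢ (p0 ∨ p1)
      [Ax] p0 ⊢ p0

Result: YES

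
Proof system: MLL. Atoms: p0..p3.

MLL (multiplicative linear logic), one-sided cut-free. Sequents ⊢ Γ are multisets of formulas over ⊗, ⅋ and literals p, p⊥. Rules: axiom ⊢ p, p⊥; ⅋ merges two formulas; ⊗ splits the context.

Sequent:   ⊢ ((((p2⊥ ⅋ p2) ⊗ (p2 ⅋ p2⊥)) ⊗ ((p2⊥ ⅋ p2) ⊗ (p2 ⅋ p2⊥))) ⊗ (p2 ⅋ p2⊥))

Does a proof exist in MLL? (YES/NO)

Proof tree:
[⊗]  ⊢ ((((p2⊥ ⅋ p2) ⊗ (p2 ⅋ p2⊥)) ⊗ ((p2⊥ ⅋ p2) ⊗ (p2 ⅋ p2⊥))) ⊗ (p2 ⅋ p2⊥))
  [⊗]  ⊢ (((p2⊥ ⅋ p2) ⊗ (p2 ⅋ p2⊥)) ⊗ ((p2⊥ ⅋ p2) ⊗ (p2 ⅋ p2⊥)))
    [⊗]  ⊢ ((p2⊥ ⅋ p2) ⊗ (p2 ⅋ p2⊥))
      [⅋]  ⊢ (p2⊥ ⅋ p2)
        [Ax]  ⊢ p2, p2⊥
      [⅋]  ⊢ (p2 ⅋ p2⊥)
        [Ax]  ⊢ p2, p2⊥
    [⊗]  ⊢ ((p2⊥ ⅋ p2) ⊗ (p2 ⅋ p2⊥))
      [⅋]  ⊢ (p2⊥ ⅋ p2)
        [Ax]  ⊢ p2, p2⊥
      [⅋]  ⊢ (p2 ⅋ p2⊥)
        [Ax]  ⊢ p2, p2⊥
  [⅋]  ⊢ (p2 ⅋ p2⊥)
    [Ax]  ⊢ p2, p2⊥

Result: YES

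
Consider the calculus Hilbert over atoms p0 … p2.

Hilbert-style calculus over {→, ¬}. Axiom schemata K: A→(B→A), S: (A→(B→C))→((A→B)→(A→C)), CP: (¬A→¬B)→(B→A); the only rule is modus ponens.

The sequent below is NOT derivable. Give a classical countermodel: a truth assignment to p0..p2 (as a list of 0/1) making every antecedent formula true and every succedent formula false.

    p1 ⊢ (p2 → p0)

Enumerate valuations to refute Γ ⊢ Δ:
  v=000: Γ:[p1=F] Δ:[(p2 → p0)=T] refutes=False
  v=001: Γ:[p1=F] Δ:[(p2 → p0)=F] refutes=False
  v=010: Γ:[p1=T] Δ:[(p2 → p0)=T] refutes=False
  v=011: Γ:[p1=T] Δ:[(p2 → p0)=F] refutes=True  ← countermodel

Result: [0, 1, 1]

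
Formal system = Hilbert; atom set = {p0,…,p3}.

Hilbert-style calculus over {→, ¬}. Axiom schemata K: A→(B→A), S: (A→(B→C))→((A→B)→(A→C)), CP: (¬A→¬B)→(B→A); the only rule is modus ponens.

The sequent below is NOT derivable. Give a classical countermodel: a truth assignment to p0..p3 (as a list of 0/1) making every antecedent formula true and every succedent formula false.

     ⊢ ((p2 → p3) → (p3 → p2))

Search for a countermodel by truth-table:
  v=0000: Γ:[] Δ:[((p2 → p3) → (p3 → p2))=T] refutes=False
  v=0001: Γ:[] Δ:[((p2 → p3) → (p3 → p2))=F] refutes=True  ← countermodel

Result: [0, 0, 0, 1]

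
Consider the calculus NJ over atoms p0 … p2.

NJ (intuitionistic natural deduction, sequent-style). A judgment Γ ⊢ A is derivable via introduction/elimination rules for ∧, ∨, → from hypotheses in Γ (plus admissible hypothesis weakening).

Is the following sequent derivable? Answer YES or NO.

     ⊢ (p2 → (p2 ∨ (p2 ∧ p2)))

Proof tree:
[→I]  ⊢ (p2 → (p2 ∨ (p2 ∧ p2)))
  [∨I₂] p2 ⊢ (p2 ∨ (p2 ∧ p2))
    [∧I] p2 ⊢ (p2 ∧ p2)
      [Ax] p2 ⊢ p2
      [Ax] p2 ⊢ p2

Result: YES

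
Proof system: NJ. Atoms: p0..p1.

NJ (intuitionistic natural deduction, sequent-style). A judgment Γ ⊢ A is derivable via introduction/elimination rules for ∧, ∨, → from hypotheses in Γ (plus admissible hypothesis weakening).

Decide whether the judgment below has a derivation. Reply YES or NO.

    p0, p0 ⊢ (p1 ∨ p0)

Derivation trace:
[Wk] p0, p0 ⊢ (p1 ∨ p0)
  [∨I₂] p0 ⊢ (p1 ∨ p0)
    [Ax] p0 ⊢ p0

Result: YES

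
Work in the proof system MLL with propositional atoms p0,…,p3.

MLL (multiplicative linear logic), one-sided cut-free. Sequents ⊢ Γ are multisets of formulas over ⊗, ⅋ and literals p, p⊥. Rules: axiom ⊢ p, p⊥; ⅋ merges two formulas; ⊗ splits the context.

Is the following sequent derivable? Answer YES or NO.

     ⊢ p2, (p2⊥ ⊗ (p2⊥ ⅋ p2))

Derivation trace:
[⊗]  ⊢ p2, (p2⊥ ⊗ (p2⊥ ⅋ p2))
  [Ax]  ⊢ p2, p2⊥
  [⅋]  ⊢ (p2⊥ ⅋ p2)
    [Ax]  ⊢ p2, p2⊥

Result: YES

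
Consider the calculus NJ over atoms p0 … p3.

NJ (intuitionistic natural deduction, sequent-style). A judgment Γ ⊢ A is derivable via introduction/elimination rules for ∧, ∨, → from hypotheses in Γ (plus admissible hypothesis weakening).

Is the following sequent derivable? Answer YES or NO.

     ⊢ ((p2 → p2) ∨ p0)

Derivation (root first):
[∨I₁]  ⊢ ((p2 → p2) ∨ p0)
  [→I]  ⊢ (p2 → p2)
    [Ax] p2 ⊢ p2

Result: YES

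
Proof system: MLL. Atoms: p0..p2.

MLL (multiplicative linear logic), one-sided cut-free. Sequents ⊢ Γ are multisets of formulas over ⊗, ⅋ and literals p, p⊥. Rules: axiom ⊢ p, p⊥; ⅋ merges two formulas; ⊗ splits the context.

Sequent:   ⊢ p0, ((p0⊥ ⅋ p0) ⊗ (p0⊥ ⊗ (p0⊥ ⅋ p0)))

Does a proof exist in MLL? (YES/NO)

Proof tree:
[⊗]  ⊢ p0, ((p0⊥ ⅋ p0) ⊗ (p0⊥ ⊗ (p0⊥ ⅋ p0)))
  [⅋]  ⊢ (p0⊥ ⅋ p0)
    [Ax]  ⊢ p0, p0⊥
  [⊗]  ⊢ p0, (p0⊥ ⊗ (p0⊥ ⅋ p0))
    [Ax]  ⊢ p0, p0⊥
    [⅋]  ⊢ (p0⊥ ⅋ p0)
      [Ax]  ⊢ p0, p0⊥

Result: YES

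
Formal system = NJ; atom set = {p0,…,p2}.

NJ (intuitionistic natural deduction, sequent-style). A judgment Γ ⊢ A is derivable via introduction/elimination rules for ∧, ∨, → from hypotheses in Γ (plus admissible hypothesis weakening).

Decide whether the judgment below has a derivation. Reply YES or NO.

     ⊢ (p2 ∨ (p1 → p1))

Derivation trace:
[∨I₂]  ⊢ (p2 ∨ (p1 → p1))
  [→I]  ⊢ (p1 → p1)
    [Ax] p1 ⊢ p1

Result: YES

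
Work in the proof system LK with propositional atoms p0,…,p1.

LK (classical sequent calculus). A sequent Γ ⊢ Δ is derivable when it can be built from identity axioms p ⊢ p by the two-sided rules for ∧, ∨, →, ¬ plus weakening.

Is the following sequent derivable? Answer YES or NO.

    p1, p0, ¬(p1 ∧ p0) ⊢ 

Derivation (root first):
[¬L] p1, p0, ¬(p1 ∧ p0) ⊢ 
  [∧R] p1, p0 ⊢ (p1 ∧ p0)
    [Ax] p1 ⊢ p1
    [Ax] p0 ⊢ p0

Result: YES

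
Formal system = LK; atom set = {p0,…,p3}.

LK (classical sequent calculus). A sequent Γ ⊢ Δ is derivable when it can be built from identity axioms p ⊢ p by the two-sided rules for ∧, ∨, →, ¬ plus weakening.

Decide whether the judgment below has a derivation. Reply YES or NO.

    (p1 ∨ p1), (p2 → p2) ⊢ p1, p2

Proof tree:
[→L] (p1 ∨ p1), (p2 → p2) ⊢ p1, p2
  [WR] (p1 ∨ p1) ⊢ p1, p2
    [∨L] (p1 ∨ p1) ⊢ p1
      [Ax] p1 ⊢ p1
      [Ax] p1 ⊢ p1
  [Ax] p2 ⊢ p2

Result: YES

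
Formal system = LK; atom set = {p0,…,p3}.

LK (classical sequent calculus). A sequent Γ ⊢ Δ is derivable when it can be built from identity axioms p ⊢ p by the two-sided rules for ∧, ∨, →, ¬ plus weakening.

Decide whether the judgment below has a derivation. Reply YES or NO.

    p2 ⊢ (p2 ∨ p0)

Derivation trace:
[∨R] p2 ⊢ (p2 ∨ p0)
  [WR] p2 ⊢ p2, p0
    [Ax] p2 ⊢ p2

Result: YES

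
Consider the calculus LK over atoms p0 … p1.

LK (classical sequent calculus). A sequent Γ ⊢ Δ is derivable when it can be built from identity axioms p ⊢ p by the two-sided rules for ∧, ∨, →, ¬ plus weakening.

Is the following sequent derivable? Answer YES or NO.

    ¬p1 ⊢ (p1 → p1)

Derivation (root first):
[¬L] ¬p1 ⊢ (p1 → p1)
  [→R]  ⊢ p1, (p1 → p1)
    [WR] p1 ⊢ p1, p1
      [Ax] p1 ⊢ p1

Result: YES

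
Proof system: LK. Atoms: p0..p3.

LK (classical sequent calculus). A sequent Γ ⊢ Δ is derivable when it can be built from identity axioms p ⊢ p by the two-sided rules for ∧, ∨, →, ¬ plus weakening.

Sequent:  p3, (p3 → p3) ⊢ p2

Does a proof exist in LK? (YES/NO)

Enumerate valuations to refute Γ ⊢ Δ:
  v=0000: Γ:[p3=F, (p3 → p3)=T] Δ:[p2=F] refutes=False
  v=0001: Γ:[p3=T, (p3 → p3)=T] Δ:[p2=F] refutes=True  ← countermodel

Result: NO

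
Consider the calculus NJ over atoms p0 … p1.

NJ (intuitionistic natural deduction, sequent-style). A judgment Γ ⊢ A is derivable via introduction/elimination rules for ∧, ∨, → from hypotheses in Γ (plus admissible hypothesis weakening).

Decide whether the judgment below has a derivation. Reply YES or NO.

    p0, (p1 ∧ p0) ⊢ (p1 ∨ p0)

Proof tree:
[∨I₂] p0, (p1 ∧ p0) ⊢ (p1 ∨ p0)
  [Wk] p0, (p1 ∧ p0) ⊢ p0
    [Ax] p0 ⊢ p0

Result: YES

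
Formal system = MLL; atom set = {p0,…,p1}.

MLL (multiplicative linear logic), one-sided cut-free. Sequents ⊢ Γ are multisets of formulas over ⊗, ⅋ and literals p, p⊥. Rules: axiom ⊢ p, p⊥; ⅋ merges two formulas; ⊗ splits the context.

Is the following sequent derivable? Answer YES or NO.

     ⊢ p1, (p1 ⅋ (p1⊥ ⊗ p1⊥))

Derivation (root first):
[⅋]  ⊢ p1, (p1 ⅋ (p1⊥ ⊗ p1⊥))
  [⊗]  ⊢ p1, p1, (p1⊥ ⊗ p1⊥)
    [Ax]  ⊢ p1, p1⊥
    [Ax]  ⊢ p1, p1⊥

Result: YES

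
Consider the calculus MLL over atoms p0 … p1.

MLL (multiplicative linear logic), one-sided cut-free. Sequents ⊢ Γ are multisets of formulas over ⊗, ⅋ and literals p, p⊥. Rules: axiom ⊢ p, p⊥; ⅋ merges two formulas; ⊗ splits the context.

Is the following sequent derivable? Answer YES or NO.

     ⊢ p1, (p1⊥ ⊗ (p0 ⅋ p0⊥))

Derivation trace:
[⊗]  ⊢ p1, (p1⊥ ⊗ (p0 ⅋ p0⊥))
  [Ax]  ⊢ p1, p1⊥
  [⅋]  ⊢ (p0 ⅋ p0⊥)
    [Ax]  ⊢ p0, p0⊥

Result: YES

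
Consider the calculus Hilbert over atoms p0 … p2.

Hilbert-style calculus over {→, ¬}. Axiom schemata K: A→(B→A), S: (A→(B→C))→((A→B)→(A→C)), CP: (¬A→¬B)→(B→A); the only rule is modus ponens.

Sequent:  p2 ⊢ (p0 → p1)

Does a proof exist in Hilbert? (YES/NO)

Enumerate valuations to refute Γ ⊢ Δ:
  v=000: Γ:[p2=F] Δ:[(p0 → p1)=T] refutes=False
  v=001: Γ:[p2=T] Δ:[(p0 → p1)=T] refutes=False
  v=010: Γ:[p2=F] Δ:[(p0 → p1)=T] refutes=False
  v=011: Γ:[p2=T] Δ:[(p0 → p1)=T] refutes=False
  v=100: Γ:[p2=F] Δ:[(p0 → p1)=F] refutes=False
  v=101: Γ:[p2=T] Δ:[(p0 → p1)=F] refutes=True  ← countermodel

Result: NO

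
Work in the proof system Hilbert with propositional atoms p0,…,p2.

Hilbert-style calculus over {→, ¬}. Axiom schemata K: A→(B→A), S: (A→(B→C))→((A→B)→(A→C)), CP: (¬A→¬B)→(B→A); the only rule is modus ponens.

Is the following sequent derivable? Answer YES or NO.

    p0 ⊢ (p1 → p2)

Truth-table refutation:
  v=000: Γ:[p0=F] Δ:[(p1 → p2)=T] refutes=False
  v=001: Γ:[p0=F] Δ:[(p1 → p2)=T] refutes=False
  v=010: Γ:[p0=F] Δ:[(p1 → p2)=F] refutes=False
  v=011: Γ:[p0=F] Δ:[(p1 → p2)=T] refutes=False
  v=100: Γ:[p0=T] Δ:[(p1 → p2)=T] refutes=False
  v=101: Γ:[p0=T] Δ:[(p1 → p2)=T] refutes=False
  v=110: Γ:[p0=T] Δ:[(p1 → p2)=F] refutes=True  ← countermodel

Result: NO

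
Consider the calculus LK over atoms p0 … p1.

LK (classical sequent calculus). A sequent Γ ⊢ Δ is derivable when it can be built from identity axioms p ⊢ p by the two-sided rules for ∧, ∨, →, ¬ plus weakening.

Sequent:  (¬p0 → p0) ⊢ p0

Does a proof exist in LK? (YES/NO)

Proof tree:
[→L] (¬p0 → p0) ⊢ p0
  [¬R]  ⊢ p0, ¬p0
    [Ax] p0 ⊢ p0
  [Ax] p0 ⊢ p0

Result: YES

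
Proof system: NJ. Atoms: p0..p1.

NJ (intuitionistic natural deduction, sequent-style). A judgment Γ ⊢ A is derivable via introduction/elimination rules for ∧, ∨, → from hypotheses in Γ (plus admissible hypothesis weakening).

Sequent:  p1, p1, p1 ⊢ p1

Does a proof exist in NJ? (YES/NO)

Proof tree:
[Wk] p1, p1, p1 ⊢ p1
  [Wk] p1, p1 ⊢ p1
    [Ax] p1 ⊢ p1

Result: YES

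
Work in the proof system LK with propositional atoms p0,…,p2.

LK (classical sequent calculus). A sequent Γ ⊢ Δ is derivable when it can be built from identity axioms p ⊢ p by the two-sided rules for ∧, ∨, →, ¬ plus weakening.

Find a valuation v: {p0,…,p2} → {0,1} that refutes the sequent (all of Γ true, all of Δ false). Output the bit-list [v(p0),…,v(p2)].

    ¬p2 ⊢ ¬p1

Search for a countermodel by truth-table:
  v=000: Γ:[¬p2=T] Δ:[¬p1=T] refutes=False
  v=001: Γ:[¬p2=F] Δ:[¬p1=T] refutes=False
  v=010: Γ:[¬p2=T] Δ:[¬p1=F] refutes=True  ← countermodel

Result: [0, 1, 0]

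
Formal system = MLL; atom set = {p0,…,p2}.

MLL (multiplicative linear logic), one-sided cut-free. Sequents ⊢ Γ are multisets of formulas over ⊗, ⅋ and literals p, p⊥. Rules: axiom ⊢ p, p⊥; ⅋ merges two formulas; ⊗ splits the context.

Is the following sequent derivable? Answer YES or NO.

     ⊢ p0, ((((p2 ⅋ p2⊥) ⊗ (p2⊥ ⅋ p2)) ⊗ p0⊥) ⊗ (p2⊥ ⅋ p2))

Proof tree:
[⊗]  ⊢ p0, ((((p2 ⅋ p2⊥) ⊗ (p2⊥ ⅋ p2)) ⊗ p0⊥) ⊗ (p2⊥ ⅋ p2))
  [⊗]  ⊢ p0, (((p2 ⅋ p2⊥) ⊗ (p2⊥ ⅋ p2)) ⊗ p0⊥)
    [⊗]  ⊢ ((p2 ⅋ p2⊥) ⊗ (p2⊥ ⅋ p2))
      [⅋]  ⊢ (p2 ⅋ p2⊥)
        [Ax]  ⊢ p2, p2⊥
      [⅋]  ⊢ (p2⊥ ⅋ p2)
        [Ax]  ⊢ p2, p2⊥
    [Ax]  ⊢ p0, p0⊥
  [⅋]  ⊢ (p2⊥ ⅋ p2)
    [Ax]  ⊢ p2, p2⊥

Result: YES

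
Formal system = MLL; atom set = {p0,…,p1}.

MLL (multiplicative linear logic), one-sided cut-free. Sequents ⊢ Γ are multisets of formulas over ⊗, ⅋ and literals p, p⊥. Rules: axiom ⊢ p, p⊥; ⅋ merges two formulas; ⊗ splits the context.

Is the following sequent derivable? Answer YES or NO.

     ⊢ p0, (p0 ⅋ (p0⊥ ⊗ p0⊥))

Proof tree:
[⅋]  ⊢ p0, (p0 ⅋ (p0⊥ ⊗ p0⊥))
  [⊗]  ⊢ p0, p0, (p0⊥ ⊗ p0⊥)
    [Ax]  ⊢ p0, p0⊥
    [Ax]  ⊢ p0, p0⊥

Result: YES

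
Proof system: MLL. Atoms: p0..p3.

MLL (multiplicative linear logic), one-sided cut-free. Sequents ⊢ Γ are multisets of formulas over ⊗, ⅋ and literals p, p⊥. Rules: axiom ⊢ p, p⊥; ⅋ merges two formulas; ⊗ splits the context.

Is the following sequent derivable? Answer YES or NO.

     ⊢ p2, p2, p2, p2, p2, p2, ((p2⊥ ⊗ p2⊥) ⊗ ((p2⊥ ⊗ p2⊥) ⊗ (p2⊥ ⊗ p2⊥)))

Derivation (root first):
[⊗]  ⊢ p2, p2, p2, p2, p2, p2, ((p2⊥ ⊗ p2⊥) ⊗ ((p2⊥ ⊗ p2⊥) ⊗ (p2⊥ ⊗ p2⊥)))
  [⊗]  ⊢ p2, p2, (p2⊥ ⊗ p2⊥)
    [Ax]  ⊢ p2, p2⊥
    [Ax]  ⊢ p2, p2⊥
  [⊗]  ⊢ p2, p2, p2, p2, ((p2⊥ ⊗ p2⊥) ⊗ (p2⊥ ⊗ p2⊥))
    [⊗]  ⊢ p2, p2, (p2⊥ ⊗ p2⊥)
      [Ax]  ⊢ p2, p2⊥
      [Ax]  ⊢ p2, p2⊥
    [⊗]  ⊢ p2, p2, (p2⊥ ⊗ p2⊥)
      [Ax]  ⊢ p2, p2⊥
      [Ax]  ⊢ p2, p2⊥

Result: YES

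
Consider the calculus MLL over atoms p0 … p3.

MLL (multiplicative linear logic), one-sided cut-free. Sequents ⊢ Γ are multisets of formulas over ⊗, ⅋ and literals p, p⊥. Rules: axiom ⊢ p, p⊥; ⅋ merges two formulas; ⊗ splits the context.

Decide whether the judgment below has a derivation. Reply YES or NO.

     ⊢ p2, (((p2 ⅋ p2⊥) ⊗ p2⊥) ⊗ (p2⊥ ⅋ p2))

Proof tree:
[⊗]  ⊢ p2, (((p2 ⅋ p2⊥) ⊗ p2⊥) ⊗ (p2⊥ ⅋ p2))
  [⊗]  ⊢ p2, ((p2 ⅋ p2⊥) ⊗ p2⊥)
    [⅋]  ⊢ (p2 ⅋ p2⊥)
      [Ax]  ⊢ p2, p2⊥
    [Ax]  ⊢ p2, p2⊥
  [⅋]  ⊢ (p2⊥ ⅋ p2)
    [Ax]  ⊢ p2, p2⊥

Result: YES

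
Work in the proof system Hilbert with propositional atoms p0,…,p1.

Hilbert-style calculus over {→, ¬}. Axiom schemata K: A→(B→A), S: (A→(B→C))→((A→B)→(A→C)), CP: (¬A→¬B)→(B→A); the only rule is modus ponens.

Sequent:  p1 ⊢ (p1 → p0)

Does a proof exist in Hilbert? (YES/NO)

Search for a countermodel by truth-table:
  v=00: Γ:[p1=F] Δ:[(p1 → p0)=T] refutes=False
  v=01: Γ:[p1=T] Δ:[(p1 → p0)=F] refutes=True  ← countermodel

Result: NO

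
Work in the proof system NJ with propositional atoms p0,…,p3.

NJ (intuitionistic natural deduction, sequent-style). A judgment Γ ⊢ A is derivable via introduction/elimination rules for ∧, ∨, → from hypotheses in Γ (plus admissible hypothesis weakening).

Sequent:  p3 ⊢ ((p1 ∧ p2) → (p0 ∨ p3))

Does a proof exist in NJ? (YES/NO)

Derivation (root first):
[→I] p3 ⊢ ((p1 ∧ p2) → (p0 ∨ p3))
  [∨I₂] p3, (p1 ∧ p2) ⊢ (p0 ∨ p3)
    [Wk] p3, (p1 ∧ p2) ⊢ p3
      [Ax] p3 ⊢ p3

Result: YES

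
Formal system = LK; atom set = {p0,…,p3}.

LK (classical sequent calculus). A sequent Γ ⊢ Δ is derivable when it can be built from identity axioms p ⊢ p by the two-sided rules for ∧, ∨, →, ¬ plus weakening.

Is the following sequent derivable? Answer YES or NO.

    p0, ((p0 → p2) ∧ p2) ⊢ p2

Proof tree:
[∧L] p0, ((p0 → p2) ∧ p2) ⊢ p2
  [WL] p0, (p0 → p2), p2 ⊢ p2
    [→L] p0, (p0 → p2) ⊢ p2
      [Ax] p0 ⊢ p0
      [Ax] p2 ⊢ p2

Result: YES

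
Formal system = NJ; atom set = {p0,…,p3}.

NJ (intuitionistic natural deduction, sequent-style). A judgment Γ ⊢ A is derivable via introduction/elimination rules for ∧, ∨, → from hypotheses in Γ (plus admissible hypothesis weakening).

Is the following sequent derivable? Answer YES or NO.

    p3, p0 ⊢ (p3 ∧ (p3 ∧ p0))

Derivation (root first):
[∧I] p3, p0 ⊢ (p3 ∧ (p3 ∧ p0))
  [Ax] p3 ⊢ p3
  [∧I] p3, p0 ⊢ (p3 ∧ p0)
    [Ax] p3 ⊢ p3
    [Ax] p0 ⊢ p0

Result: YES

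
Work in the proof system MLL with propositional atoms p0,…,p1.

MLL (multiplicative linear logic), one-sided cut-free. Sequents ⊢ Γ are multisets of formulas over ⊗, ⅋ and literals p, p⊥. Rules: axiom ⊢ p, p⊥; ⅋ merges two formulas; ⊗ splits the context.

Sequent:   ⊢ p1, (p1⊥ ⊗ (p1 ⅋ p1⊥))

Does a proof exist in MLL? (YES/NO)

Derivation (root first):
[⊗]  ⊢ p1, (p1⊥ ⊗ (p1 ⅋ p1⊥))
  [Ax]  ⊢ p1, p1⊥
  [⅋]  ⊢ (p1 ⅋ p1⊥)
    [Ax]  ⊢ p1, p1⊥

Result: YES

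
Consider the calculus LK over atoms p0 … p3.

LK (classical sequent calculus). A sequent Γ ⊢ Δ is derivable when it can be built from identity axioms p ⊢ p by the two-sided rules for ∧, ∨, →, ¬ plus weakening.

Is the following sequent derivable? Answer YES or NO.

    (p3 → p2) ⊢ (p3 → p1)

Truth-table refutation:
  v=0000: Γ:[(p3 → p2)=T] Δ:[(p3 → p1)=T] refutes=False
  v=0001: Γ:[(p3 → p2)=F] Δ:[(p3 → p1)=F] refutes=False
  v=0010: Γ:[(p3 → p2)=T] Δ:[(p3 → p1)=T] refutes=False
  v=0011: Γ:[(p3 → p2)=T] Δ:[(p3 → p1)=F] refutes=True  ← countermodel

Result: NO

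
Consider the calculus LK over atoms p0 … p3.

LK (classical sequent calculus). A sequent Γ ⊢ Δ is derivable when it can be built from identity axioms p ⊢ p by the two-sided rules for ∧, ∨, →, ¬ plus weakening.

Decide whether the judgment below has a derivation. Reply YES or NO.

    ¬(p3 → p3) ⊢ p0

Derivation trace:
[¬L] ¬(p3 → p3) ⊢ p0
  [WR]  ⊢ (p3 → p3), p0
    [→R]  ⊢ (p3 → p3)
      [Ax] p3 ⊢ p3

Result: YES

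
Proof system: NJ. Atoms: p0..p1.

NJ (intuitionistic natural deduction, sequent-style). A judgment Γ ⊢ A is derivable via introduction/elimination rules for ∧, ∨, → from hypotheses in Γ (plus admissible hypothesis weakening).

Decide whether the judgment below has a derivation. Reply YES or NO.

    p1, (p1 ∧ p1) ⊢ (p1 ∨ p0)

Proof tree:
[∨I₁] p1, (p1 ∧ p1) ⊢ (p1 ∨ p0)
  [Wk] p1, (p1 ∧ p1) ⊢ p1
    [Ax] p1 ⊢ p1

Result: YES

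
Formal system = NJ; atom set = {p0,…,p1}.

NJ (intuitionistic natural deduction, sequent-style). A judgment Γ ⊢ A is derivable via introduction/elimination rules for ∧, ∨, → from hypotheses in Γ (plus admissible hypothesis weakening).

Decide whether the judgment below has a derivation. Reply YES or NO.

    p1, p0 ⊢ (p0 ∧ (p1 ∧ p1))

Derivation trace:
[∧I] p1, p0 ⊢ (p0 ∧ (p1 ∧ p1))
  [Ax] p0 ⊢ p0
  [∧I] p1 ⊢ (p1 ∧ p1)
    [Ax] p1 ⊢ p1
    [Ax] p1 ⊢ p1

Result: YES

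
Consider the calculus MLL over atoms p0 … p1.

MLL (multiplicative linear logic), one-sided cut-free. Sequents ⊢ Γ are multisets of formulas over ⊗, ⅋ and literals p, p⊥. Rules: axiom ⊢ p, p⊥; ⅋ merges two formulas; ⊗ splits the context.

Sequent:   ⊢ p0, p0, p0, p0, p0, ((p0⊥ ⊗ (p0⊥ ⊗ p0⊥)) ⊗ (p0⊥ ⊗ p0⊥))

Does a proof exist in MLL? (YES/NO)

Derivation (root first):
[⊗]  ⊢ p0, p0, p0, p0, p0, ((p0⊥ ⊗ (p0⊥ ⊗ p0⊥)) ⊗ (p0⊥ ⊗ p0⊥))
  [⊗]  ⊢ p0, p0, p0, (p0⊥ ⊗ (p0⊥ ⊗ p0⊥))
    [Ax]  ⊢ p0, p0⊥
    [⊗]  ⊢ p0, p0, (p0⊥ ⊗ p0⊥)
      [Ax]  ⊢ p0, p0⊥
      [Ax]  ⊢ p0, p0⊥
  [⊗]  ⊢ p0, p0, (p0⊥ ⊗ p0⊥)
    [Ax]  ⊢ p0, p0⊥
    [Ax]  ⊢ p0, p0⊥

Result: YES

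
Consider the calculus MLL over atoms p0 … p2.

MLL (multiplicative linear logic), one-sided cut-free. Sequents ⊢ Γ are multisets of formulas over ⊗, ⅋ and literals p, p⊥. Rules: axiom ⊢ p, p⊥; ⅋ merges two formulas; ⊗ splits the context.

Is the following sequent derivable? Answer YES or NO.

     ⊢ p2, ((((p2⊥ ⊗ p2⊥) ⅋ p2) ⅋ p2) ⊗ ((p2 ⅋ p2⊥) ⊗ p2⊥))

Derivation trace:
[⊗]  ⊢ p2, ((((p2⊥ ⊗ p2⊥) ⅋ p2) ⅋ p2) ⊗ ((p2 ⅋ p2⊥) ⊗ p2⊥))
  [⅋]  ⊢ (((p2⊥ ⊗ p2⊥) ⅋ p2) ⅋ p2)
    [⅋]  ⊢ p2, ((p2⊥ ⊗ p2⊥) ⅋ p2)
      [⊗]  ⊢ p2, p2, (p2⊥ ⊗ p2⊥)
        [Ax]  ⊢ p2, p2⊥
        [Ax]  ⊢ p2, p2⊥
  [⊗]  ⊢ p2, ((p2 ⅋ p2⊥) ⊗ p2⊥)
    [⅋]  ⊢ (p2 ⅋ p2⊥)
      [Ax]  ⊢ p2, p2⊥
    [Ax]  ⊢ p2, p2⊥

Result: YES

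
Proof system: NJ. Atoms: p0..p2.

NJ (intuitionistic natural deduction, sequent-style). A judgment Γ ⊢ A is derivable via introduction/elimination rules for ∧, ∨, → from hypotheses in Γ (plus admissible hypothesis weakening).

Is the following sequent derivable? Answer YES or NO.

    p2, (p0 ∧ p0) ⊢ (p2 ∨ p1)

Derivation trace:
[∨I₁] p2, (p0 ∧ p0) ⊢ (p2 ∨ p1)
  [Wk] p2, (p0 ∧ p0) ⊢ p2
    [Ax] p2 ⊢ p2

Result: YES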